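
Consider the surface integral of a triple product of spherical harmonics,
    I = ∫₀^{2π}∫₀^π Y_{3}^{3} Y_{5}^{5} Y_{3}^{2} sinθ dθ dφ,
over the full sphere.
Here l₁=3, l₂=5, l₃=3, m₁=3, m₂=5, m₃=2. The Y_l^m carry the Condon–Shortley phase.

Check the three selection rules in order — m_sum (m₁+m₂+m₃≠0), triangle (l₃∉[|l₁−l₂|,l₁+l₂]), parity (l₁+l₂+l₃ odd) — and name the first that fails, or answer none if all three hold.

Σmᵢ = 10  ✗
l₃∈[|l₁−l₂|,l₁+l₂]=[2,8], have l₃=3
Σlᵢ = 11 ⇒ odd

m_sum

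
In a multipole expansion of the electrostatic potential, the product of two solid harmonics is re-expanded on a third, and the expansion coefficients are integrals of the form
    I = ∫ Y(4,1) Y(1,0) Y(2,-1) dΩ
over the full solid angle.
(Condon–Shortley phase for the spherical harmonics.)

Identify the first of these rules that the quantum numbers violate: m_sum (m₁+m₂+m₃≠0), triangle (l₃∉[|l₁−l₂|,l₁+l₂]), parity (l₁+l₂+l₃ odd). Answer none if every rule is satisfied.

triangle

Σmᵢ = 0  ✓
l₃∈[|l₁−l₂|,l₁+l₂]=[3,5], have l₃=2  ✗
Σlᵢ = 7 ⇒ odd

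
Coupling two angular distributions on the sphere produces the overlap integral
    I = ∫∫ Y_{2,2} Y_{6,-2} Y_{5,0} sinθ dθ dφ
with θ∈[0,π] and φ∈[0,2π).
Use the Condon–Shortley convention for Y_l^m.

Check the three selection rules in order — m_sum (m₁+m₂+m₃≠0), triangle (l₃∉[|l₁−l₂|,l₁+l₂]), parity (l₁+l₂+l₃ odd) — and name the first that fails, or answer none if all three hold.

azimuthal sum: 2 − 2 + 0 = 0  ✓
4 ≤ 5 ≤ 8 (triangle on l)  ✓
L = 2 + 6 + 5 = 13 (odd)  ✗

parity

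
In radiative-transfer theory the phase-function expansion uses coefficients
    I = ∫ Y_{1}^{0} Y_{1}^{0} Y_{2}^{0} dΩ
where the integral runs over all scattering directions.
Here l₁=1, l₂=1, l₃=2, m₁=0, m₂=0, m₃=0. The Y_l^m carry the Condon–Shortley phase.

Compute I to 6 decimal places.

0.252313

Checks pass: Σm=0; 4 even; l₃=2∈[0,2].
(2·1+1)(2·1+1)(2·2+1) = 45
Δ: 0! 2! 2! / 5! → 1/30
sum: t=0:+1/1 = 1/1
3j²(1 1 2; 0 0 0) = Δ·Π!·Σ² = 2/15  (sign +1)
(m-triple is (0,0,0) — same symbol as above.)
combine: 4πI² = 45·2/15·2/15 = 4/5
take √, sign +1: I = 0.25231325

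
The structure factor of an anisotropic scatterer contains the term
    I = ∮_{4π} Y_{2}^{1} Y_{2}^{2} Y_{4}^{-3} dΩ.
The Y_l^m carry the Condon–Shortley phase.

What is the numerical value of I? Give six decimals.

-0.238414

Rules hold: Σm=0, L=8 even, 0≤4≤4.
N = 5·5·9 = 225
Δ = 0!·4!·4!/9! = 1/630
Racah Σ t=0..0: t=0:+1/16 = 1/16
⇒ 3j(2 2 4; 0 0 0)² = 2/35, sgn +1
Racah Σ t=0..0: t=0:+1/144 = 1/144
⇒ 3j(2 2 4; 1 2 -3)² = 1/18, sgn -1
4πI² = N·(3j₀)²·(3jₘ)² = 5/7
I = -1·√(0.714286/4π) = -0.23841361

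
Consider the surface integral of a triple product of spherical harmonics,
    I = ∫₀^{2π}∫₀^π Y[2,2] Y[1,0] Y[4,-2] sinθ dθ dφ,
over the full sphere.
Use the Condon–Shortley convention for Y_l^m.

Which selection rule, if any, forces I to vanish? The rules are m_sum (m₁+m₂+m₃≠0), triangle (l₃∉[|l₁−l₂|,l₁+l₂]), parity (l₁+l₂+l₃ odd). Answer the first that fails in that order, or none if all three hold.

m₁+m₂+m₃ = 2 + 0 − 2 = 0  ✓
triangle: |2−1|=1 ≤ l₃=4 ≤ 2+1=3  ✗
parity: l₁+l₂+l₃ = 7 is odd

triangle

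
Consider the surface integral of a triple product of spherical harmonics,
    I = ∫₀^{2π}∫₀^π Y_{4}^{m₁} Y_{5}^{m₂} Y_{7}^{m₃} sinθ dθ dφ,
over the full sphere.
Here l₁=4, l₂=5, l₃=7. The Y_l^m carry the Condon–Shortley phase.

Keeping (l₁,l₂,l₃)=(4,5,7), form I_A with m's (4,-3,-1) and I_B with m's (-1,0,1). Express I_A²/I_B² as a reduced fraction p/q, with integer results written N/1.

Shared (l₁,l₂,l₃)=(4,5,7): N and (l;000)² cancel in I_A²/I_B².
A: Δ = 2!·6!·8!/17! = 1/6126120; Racah Σ t=0..0: t=0:+1/2073600 = 1/2073600; ⇒ 3j(4 5 7; 4 -3 -1)² = 392/109395, sgn +1
B: Δ = 2!·6!·8!/17! = 1/6126120; Racah Σ t=0..2: t=0:+1/172800 t=1:−1/27648 t=2:+1/51840 = -23/2073600; ⇒ 3j(4 5 7; -1 0 1)² = 529/87516, sgn -1
I_A²/I_B² = (392/109395)/(529/87516) = 1568/2645

1568/2645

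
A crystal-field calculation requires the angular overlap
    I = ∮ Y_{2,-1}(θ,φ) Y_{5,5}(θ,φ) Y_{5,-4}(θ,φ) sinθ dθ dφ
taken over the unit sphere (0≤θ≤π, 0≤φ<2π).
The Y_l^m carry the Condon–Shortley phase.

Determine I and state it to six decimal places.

m-sum 0 ✓  L=12 even ✓  3≤5≤7 ✓
Π(2lᵢ+1) = 5×11×11 = 605
triangle coeff Δ(2,5,5) = 1/38610
Σ_t [0,2]: t=0:+1/2880 t=1:−1/576 t=2:+1/2880 = -1/960
(3j)²=10/429 [(2 5 5; 0 0 0)], sign=+1
Σ_t [2,2]: t=2:+1/80640 = 1/80640
(3j)²=9/286 [(2 5 5; -1 5 -4)], sign=-1
⇒ 4πI² = 75/169
I = (-1)√(75/169/(4π)) = -0.18792404

-0.187924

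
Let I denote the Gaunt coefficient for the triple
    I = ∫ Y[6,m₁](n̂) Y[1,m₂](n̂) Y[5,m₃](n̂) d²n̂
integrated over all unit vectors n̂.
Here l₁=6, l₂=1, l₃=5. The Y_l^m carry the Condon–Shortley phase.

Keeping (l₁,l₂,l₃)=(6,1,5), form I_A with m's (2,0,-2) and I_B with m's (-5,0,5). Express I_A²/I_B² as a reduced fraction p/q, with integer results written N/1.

Same 6,1,5: normalisation and zero-m 3j drop out of the ratio.
A: Δ: 2! 10! 0! / 13! → 1/858; sum: t=1:−1/30240 = -1/30240; 3j²(6 1 5; 2 0 -2) = Δ·Π!·Σ² = 16/429  (sign +1)
B: Δ: 2! 10! 0! / 13! → 1/858; sum: t=1:−1/3628800 = -1/3628800; 3j²(6 1 5; -5 0 5) = Δ·Π!·Σ² = 1/78  (sign -1)
I_A²/I_B² = (16/429)/(1/78) = 32/11

32/11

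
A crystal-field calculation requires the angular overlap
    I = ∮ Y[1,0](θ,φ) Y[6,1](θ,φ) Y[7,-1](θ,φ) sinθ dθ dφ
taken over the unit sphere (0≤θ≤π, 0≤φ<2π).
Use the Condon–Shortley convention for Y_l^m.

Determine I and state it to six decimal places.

m-sum 0 ✓  L=14 even ✓  5≤7≤7 ✓
Π(2lᵢ+1) = 3×13×15 = 585
triangle coeff Δ(1,6,7) = 1/1365
Σ_t [0,0]: t=0:+1/518400 = 1/518400
(3j)²=7/195 [(1 6 7; 0 0 0)], sign=-1
Σ_t [0,0]: t=0:+1/604800 = 1/604800
(3j)²=16/455 [(1 6 7; 0 1 -1)], sign=+1
⇒ 4πI² = 48/65
I = (-1)√(48/65/(4π)) = -0.24241473

-0.242415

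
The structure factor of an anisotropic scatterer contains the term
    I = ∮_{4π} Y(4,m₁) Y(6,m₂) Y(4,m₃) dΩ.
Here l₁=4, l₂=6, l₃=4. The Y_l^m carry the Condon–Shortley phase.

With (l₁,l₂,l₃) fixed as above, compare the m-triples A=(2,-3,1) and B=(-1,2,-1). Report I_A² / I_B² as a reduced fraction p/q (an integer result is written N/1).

l's match ⇒ only the (l;m) 3-j factors differ between A and B.
A: triangle coeff Δ(4,6,4) = 1/1261260; Σ_t [0,2]: t=0:+1/51840 t=1:−1/5760 t=2:+1/11520 = -7/103680; (3j)²=7/858 [(4 6 4; 2 -3 1)], sign=+1
B: triangle coeff Δ(4,6,4) = 1/1261260; Σ_t [3,5]: t=3:−1/8640 t=4:+1/2304 t=5:−1/8640 = 7/34560; (3j)²=7/429 [(4 6 4; -1 2 -1)], sign=-1
I_A²/I_B² = (7/858)/(7/429) = 1/2

1/2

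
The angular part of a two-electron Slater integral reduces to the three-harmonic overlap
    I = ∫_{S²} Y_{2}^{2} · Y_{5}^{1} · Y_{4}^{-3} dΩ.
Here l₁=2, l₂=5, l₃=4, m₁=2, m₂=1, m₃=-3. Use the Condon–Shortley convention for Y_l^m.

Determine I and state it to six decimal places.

l₁+l₂+l₃=11 is odd: 3j(l;000)=0 ⇒ I=0

0.000000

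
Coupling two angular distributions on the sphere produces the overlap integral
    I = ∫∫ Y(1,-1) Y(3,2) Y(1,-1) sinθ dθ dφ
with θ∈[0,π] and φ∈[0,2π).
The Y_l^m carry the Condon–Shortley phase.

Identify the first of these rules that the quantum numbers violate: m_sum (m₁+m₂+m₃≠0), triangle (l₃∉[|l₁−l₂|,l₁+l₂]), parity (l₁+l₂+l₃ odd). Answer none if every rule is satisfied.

triangle

azimuthal sum: -1 + 2 − 1 = 0  ✓
2 ≤ 1 ≤ 4 (triangle on l)  ✗
L = 1 + 3 + 1 = 5 (odd)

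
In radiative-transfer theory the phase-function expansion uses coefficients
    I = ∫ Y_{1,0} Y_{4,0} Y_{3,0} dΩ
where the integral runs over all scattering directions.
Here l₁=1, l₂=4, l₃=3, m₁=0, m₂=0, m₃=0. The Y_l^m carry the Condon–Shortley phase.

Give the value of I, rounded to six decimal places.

0.246233

Rules hold: Σm=0, L=8 even, 3≤3≤5.
N = 3·9·7 = 189
Δ = 2!·0!·6!/9! = 1/252
Racah Σ t=1..1: t=1:−1/36 = -1/36
⇒ 3j(1 4 3; 0 0 0)² = 4/63, sgn +1
(m-triple is (0,0,0) — same symbol as above.)
4πI² = N·(3j₀)²·(3jₘ)² = 16/21
I = +1·√(0.761905/4π) = 0.24623252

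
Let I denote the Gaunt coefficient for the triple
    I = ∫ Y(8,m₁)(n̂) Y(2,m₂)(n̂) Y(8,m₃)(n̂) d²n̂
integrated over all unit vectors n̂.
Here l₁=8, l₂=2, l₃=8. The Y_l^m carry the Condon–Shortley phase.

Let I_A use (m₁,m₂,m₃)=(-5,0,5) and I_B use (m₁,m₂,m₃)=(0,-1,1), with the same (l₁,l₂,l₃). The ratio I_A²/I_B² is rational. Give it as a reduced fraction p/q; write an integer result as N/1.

1/12

Same 8,2,8: normalisation and zero-m 3j drop out of the ratio.
A: Δ: 2! 14! 2! / 19! → 1/348840; sum: t=0:+1/24908083200 t=1:−1/958003200 t=2:+1/958003200 = 1/24908083200; 3j²(8 2 8; -5 0 5) = Δ·Π!·Σ² = 1/38760  (sign -1)
B: Δ: 2! 14! 2! / 19! → 1/348840; sum: t=0:+1/58060800 t=1:−1/50803200 = -1/406425600; 3j²(8 2 8; 0 -1 1) = Δ·Π!·Σ² = 1/3230  (sign +1)
I_A²/I_B² = (1/38760)/(1/3230) = 1/12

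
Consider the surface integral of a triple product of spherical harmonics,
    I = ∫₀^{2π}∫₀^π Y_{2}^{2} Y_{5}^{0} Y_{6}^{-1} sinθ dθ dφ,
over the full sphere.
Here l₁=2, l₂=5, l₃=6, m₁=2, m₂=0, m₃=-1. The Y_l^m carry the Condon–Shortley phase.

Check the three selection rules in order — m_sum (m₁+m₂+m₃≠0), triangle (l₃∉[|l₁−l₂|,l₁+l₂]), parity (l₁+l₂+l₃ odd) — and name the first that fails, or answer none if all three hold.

Σmᵢ = 1  ✗
l₃∈[|l₁−l₂|,l₁+l₂]=[3,7], have l₃=6
Σlᵢ = 13 ⇒ odd

m_sum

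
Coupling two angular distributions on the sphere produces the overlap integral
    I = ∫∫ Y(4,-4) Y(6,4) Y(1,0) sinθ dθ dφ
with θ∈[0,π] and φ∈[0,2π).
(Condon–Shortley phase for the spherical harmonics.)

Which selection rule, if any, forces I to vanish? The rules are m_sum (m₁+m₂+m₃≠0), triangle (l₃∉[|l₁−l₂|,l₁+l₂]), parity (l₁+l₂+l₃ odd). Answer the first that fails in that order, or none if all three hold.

triangle

Σmᵢ = 0  ✓
l₃∈[|l₁−l₂|,l₁+l₂]=[2,10], have l₃=1  ✗
Σlᵢ = 11 ⇒ odd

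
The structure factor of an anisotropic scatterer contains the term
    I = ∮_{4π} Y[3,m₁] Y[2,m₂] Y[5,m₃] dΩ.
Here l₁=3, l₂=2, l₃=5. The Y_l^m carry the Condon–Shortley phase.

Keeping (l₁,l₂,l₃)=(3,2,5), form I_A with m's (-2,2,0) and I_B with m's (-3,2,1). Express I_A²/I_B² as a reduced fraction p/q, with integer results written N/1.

5/1

Same 3,2,5: normalisation and zero-m 3j drop out of the ratio.
A: Δ: 0! 6! 4! / 11! → 1/2310; sum: t=0:+1/2880 = 1/2880; 3j²(3 2 5; -2 2 0) = Δ·Π!·Σ² = 1/462  (sign -1)
B: Δ: 0! 6! 4! / 11! → 1/2310; sum: t=0:+1/17280 = 1/17280; 3j²(3 2 5; -3 2 1) = Δ·Π!·Σ² = 1/2310  (sign +1)
I_A²/I_B² = (1/462)/(1/2310) = 5/1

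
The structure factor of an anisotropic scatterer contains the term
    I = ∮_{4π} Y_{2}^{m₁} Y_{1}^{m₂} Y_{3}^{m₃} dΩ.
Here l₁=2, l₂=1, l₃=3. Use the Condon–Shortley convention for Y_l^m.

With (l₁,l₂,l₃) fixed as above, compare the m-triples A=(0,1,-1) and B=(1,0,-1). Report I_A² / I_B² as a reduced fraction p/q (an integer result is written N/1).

l's match ⇒ only the (l;m) 3-j factors differ between A and B.
A: triangle coeff Δ(2,1,3) = 1/105; Σ_t [0,0]: t=0:+1/8 = 1/8; (3j)²=2/35 [(2 1 3; 0 1 -1)], sign=+1
B: triangle coeff Δ(2,1,3) = 1/105; Σ_t [0,0]: t=0:+1/6 = 1/6; (3j)²=8/105 [(2 1 3; 1 0 -1)], sign=+1
I_A²/I_B² = (2/35)/(8/105) = 3/4

3/4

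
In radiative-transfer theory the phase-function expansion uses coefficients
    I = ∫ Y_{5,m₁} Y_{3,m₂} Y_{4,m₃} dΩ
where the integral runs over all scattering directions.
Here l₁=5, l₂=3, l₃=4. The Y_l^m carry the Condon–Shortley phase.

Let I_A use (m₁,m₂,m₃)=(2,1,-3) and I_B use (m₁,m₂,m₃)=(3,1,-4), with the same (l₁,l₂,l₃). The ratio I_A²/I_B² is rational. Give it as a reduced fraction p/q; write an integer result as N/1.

Same 5,3,4: normalisation and zero-m 3j drop out of the ratio.
A: Δ: 4! 6! 2! / 13! → 1/180180; sum: t=2:+1/960 t=3:−1/4320 = 7/8640; 3j²(5 3 4; 2 1 -3) = Δ·Π!·Σ² = 343/12870  (sign -1)
B: Δ: 4! 6! 2! / 13! → 1/180180; sum: t=2:+1/5760 = 1/5760; 3j²(5 3 4; 3 1 -4) = Δ·Π!·Σ² = 56/2145  (sign +1)
I_A²/I_B² = (343/12870)/(56/2145) = 49/48

49/48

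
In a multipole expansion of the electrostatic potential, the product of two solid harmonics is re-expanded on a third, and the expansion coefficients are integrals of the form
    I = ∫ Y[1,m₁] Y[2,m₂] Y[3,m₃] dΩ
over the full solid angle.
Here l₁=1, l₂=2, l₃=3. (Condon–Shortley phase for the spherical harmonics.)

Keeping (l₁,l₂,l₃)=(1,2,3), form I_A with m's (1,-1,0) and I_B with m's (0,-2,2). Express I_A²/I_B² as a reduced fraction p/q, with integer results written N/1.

3/5

l's match ⇒ only the (l;m) 3-j factors differ between A and B.
A: triangle coeff Δ(1,2,3) = 1/105; Σ_t [0,0]: t=0:+1/12 = 1/12; (3j)²=1/35 [(1 2 3; 1 -1 0)], sign=-1
B: triangle coeff Δ(1,2,3) = 1/105; Σ_t [0,0]: t=0:+1/24 = 1/24; (3j)²=1/21 [(1 2 3; 0 -2 2)], sign=-1
I_A²/I_B² = (1/35)/(1/21) = 3/5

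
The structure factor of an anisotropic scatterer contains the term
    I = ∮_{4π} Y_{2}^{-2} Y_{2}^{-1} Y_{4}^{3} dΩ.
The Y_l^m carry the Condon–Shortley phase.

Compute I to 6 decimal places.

-0.238414

Rules hold: Σm=0, L=8 even, 0≤4≤4.
N = 5·5·9 = 225
Δ = 0!·4!·4!/9! = 1/630
Racah Σ t=0..0: t=0:+1/16 = 1/16
⇒ 3j(2 2 4; 0 0 0)² = 2/35, sgn +1
Racah Σ t=0..0: t=0:+1/144 = 1/144
⇒ 3j(2 2 4; -2 -1 3)² = 1/18, sgn -1
4πI² = N·(3j₀)²·(3jₘ)² = 5/7
I = -1·√(0.714286/4π) = -0.23841361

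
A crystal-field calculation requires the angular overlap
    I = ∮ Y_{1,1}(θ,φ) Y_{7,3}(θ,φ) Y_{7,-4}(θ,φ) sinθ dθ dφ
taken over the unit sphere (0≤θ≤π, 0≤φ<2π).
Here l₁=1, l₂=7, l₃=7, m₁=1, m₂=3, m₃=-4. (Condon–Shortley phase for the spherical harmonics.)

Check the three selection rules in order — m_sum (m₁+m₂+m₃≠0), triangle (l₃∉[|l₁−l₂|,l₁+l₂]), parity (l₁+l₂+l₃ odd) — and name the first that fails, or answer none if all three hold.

m₁+m₂+m₃ = 1 + 3 − 4 = 0  ✓
triangle: |1−7|=6 ≤ l₃=7 ≤ 1+7=8  ✓
parity: l₁+l₂+l₃ = 15 is odd  ✗

parity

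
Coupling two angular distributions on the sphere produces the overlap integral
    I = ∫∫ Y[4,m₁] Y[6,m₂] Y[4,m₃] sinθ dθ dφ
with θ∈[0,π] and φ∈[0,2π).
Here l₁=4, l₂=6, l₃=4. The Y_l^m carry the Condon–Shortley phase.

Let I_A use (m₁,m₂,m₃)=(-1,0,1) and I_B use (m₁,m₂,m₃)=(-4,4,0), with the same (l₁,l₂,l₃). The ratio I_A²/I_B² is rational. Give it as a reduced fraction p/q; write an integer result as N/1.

Same 4,6,4: normalisation and zero-m 3j drop out of the ratio.
A: Δ: 6! 2! 6! / 15! → 1/1261260; sum: t=3:−1/2592 t=4:+1/2304 t=5:−1/28800 = 7/518400; 3j²(4 6 4; -1 0 1) = Δ·Π!·Σ² = 1/25740  (sign -1)
B: Δ: 6! 2! 6! / 15! → 1/1261260; sum: t=6:+1/69120 = 1/69120; 3j²(4 6 4; -4 4 0) = Δ·Π!·Σ² = 4/143  (sign +1)
I_A²/I_B² = (1/25740)/(4/143) = 1/720

1/720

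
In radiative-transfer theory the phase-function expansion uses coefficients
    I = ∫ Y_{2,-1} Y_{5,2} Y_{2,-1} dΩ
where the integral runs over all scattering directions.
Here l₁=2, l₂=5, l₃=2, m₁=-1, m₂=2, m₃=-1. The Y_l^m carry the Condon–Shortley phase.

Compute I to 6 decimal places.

l₃=2 ∉ [3,7] — triangle fails ⇒ I = 0

0.000000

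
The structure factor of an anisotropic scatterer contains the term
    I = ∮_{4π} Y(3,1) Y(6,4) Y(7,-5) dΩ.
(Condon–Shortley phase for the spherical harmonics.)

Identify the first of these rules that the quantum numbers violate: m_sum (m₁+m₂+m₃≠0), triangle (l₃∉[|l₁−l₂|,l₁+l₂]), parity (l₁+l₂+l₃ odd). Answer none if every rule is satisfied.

Σmᵢ = 0  ✓
l₃∈[|l₁−l₂|,l₁+l₂]=[3,9], have l₃=7  ✓
Σlᵢ = 16 ⇒ even  ✓

none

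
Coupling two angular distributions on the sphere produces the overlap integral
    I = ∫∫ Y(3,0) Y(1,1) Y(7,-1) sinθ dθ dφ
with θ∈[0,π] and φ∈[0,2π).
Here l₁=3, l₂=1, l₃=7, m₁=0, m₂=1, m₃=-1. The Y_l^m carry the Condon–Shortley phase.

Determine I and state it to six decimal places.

|3−1|≤7≤3+1 violated ⇒ I = 0

0.000000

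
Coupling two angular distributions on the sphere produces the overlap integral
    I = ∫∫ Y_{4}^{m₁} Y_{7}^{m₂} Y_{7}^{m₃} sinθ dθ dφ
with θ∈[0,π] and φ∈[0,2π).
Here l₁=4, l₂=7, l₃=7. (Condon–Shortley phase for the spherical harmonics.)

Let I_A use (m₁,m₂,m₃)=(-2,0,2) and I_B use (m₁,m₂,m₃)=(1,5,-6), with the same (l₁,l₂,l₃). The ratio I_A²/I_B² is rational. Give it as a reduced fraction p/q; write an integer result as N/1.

Same 4,7,7: normalisation and zero-m 3j drop out of the ratio.
A: Δ: 4! 4! 10! / 19! → 1/58198140; sum: t=2:+1/1382400 t=3:−1/622080 t=4:+1/2903040 = -47/87091200; 3j²(4 7 7; -2 0 2) = Δ·Π!·Σ² = 2209/277134  (sign +1)
B: Δ: 4! 4! 10! / 19! → 1/58198140; sum: t=2:+1/87091200 t=3:−1/52254720 = -1/130636800; 3j²(4 7 7; 1 5 -6) = Δ·Π!·Σ² = 88/20349  (sign +1)
I_A²/I_B² = (2209/277134)/(88/20349) = 46389/25168

46389/25168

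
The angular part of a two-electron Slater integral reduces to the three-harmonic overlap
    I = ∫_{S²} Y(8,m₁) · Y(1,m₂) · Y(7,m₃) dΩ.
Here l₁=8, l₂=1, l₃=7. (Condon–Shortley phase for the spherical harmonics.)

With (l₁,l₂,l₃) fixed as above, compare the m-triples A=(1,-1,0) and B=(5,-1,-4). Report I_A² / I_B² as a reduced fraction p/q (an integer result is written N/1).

6/13

Shared (l₁,l₂,l₃)=(8,1,7): N and (l;000)² cancel in I_A²/I_B².
A: Δ = 2!·14!·0!/17! = 1/2040; Racah Σ t=0..0: t=0:+1/50803200 = 1/50803200; ⇒ 3j(8 1 7; 1 -1 0)² = 3/170, sgn -1
B: Δ = 2!·14!·0!/17! = 1/2040; Racah Σ t=0..0: t=0:+1/479001600 = 1/479001600; ⇒ 3j(8 1 7; 5 -1 -4)² = 13/340, sgn -1
I_A²/I_B² = (3/170)/(13/340) = 6/13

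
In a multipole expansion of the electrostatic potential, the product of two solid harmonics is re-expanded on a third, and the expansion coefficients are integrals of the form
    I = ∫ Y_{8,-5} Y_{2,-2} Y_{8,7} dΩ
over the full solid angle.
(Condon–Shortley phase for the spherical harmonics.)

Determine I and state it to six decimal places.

Rules hold: Σm=0, L=18 even, 6≤8≤10.
N = 17·5·17 = 1445
Δ = 2!·14!·2!/19! = 1/348840
Racah Σ t=0..2: t=0:+1/116121600 t=1:−1/25401600 t=2:+1/116121600 = -1/45158400
⇒ 3j(8 2 8; 0 0 0)² = 24/1615, sgn -1
Racah Σ t=0..0: t=0:+1/24908083200 = 1/24908083200
⇒ 3j(8 2 8; -5 -2 7)² = 7/1292, sgn -1
4πI² = N·(3j₀)²·(3jₘ)² = 42/361
I = +1·√(0.116343/4π) = 0.09622017

0.096220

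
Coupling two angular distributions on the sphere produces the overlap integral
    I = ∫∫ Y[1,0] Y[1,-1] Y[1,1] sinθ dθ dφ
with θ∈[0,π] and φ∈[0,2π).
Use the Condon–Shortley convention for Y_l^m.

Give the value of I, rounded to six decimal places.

0.000000

L=3 odd ⇒ parity kills the (l;000) factor ⇒ I = 0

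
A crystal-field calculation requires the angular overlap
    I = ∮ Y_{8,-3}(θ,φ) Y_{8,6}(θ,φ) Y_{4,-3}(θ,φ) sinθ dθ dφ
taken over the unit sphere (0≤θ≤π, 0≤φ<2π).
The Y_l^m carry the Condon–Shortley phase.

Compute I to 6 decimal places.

Checks pass: Σm=0; 20 even; l₃=4∈[0,16].
(2·8+1)(2·8+1)(2·4+1) = 2601
Δ: 12! 4! 4! / 21! → 1/185175900
sum: t=4:+1/557383680 t=5:−1/21772800 t=6:+1/8294400 t=7:−1/21772800 t=8:+1/557383680 = 1/30965760
3j²(8 8 4; 0 0 0) = Δ·Π!·Σ² = 36/4199  (sign +1)
sum: t=10:+1/1045094400 t=11:−1/5748019200 = 1/1277337600
3j²(8 8 4; -3 6 -3) = Δ·Π!·Σ² = 9/646  (sign -1)
combine: 4πI² = 2601·36/4199·9/646 = 1458/4693
take √, sign -1: I = -0.15723476

-0.157235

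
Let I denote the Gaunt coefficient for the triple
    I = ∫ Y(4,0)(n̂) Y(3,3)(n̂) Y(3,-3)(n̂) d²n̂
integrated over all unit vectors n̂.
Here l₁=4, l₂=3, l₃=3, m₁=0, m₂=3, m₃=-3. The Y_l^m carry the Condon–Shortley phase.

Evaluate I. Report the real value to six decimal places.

m-sum 0 ✓  L=10 even ✓  1≤3≤7 ✓
Π(2lᵢ+1) = 9×7×7 = 441
triangle coeff Δ(4,3,3) = 1/34650
Σ_t [1,3]: t=1:−1/72 t=2:+1/16 t=3:−1/72 = 5/144
(3j)²=2/77 [(4 3 3; 0 0 0)], sign=-1
Σ_t [4,4]: t=4:+1/1152 = 1/1152
(3j)²=1/154 [(4 3 3; 0 3 -3)], sign=+1
⇒ 4πI² = 9/121
I = (-1)√(9/121/(4π)) = -0.07693494

-0.076935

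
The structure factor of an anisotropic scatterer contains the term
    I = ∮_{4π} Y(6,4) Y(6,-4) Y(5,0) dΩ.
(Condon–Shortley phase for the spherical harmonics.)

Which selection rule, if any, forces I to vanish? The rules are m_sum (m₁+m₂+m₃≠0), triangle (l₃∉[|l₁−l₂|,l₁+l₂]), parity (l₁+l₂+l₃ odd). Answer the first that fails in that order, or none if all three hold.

parity

azimuthal sum: 4 − 4 + 0 = 0  ✓
0 ≤ 5 ≤ 12 (triangle on l)  ✓
L = 6 + 6 + 5 = 17 (odd)  ✗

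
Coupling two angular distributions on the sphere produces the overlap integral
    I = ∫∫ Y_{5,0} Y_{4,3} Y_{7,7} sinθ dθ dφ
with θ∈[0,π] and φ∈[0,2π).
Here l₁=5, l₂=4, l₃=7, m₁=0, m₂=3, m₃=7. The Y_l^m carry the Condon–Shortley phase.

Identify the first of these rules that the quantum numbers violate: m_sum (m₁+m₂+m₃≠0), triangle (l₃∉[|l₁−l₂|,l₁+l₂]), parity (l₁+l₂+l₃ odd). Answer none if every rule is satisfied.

azimuthal sum: 0 + 3 + 7 = 10  ✗
1 ≤ 7 ≤ 9 (triangle on l)
L = 5 + 4 + 7 = 16 (even)

m_sum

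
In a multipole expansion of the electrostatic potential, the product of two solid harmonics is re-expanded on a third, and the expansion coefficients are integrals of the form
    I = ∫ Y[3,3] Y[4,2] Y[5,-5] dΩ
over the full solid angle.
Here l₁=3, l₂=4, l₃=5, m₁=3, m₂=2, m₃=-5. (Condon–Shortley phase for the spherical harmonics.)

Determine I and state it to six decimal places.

Checks pass: Σm=0; 12 even; l₃=5∈[1,7].
(2·3+1)(2·4+1)(2·5+1) = 693
Δ: 2! 4! 6! / 13! → 1/180180
sum: t=0:+1/576 t=1:−1/144 t=2:+1/576 = -1/288
3j²(3 4 5; 0 0 0) = Δ·Π!·Σ² = 20/1001  (sign +1)
sum: t=0:+1/34560 = 1/34560
3j²(3 4 5; 3 2 -5) = Δ·Π!·Σ² = 5/286  (sign +1)
combine: 4πI² = 693·20/1001·5/286 = 450/1859
take √, sign +1: I = 0.13879110

0.138791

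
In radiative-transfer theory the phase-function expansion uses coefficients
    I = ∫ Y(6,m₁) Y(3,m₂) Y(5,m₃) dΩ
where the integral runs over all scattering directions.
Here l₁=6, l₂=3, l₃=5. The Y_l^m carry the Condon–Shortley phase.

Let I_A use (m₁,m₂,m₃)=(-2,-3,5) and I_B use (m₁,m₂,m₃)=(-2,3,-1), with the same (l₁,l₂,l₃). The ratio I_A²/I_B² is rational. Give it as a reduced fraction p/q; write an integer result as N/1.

3/70

l's match ⇒ only the (l;m) 3-j factors differ between A and B.
A: triangle coeff Δ(6,3,5) = 1/675675; Σ_t [0,0]: t=0:+1/1935360 = 1/1935360; (3j)²=1/1001 [(6 3 5; -2 -3 5)], sign=+1
B: triangle coeff Δ(6,3,5) = 1/675675; Σ_t [4,4]: t=4:+1/27648 = 1/27648; (3j)²=10/429 [(6 3 5; -2 3 -1)], sign=+1
I_A²/I_B² = (1/1001)/(10/429) = 3/70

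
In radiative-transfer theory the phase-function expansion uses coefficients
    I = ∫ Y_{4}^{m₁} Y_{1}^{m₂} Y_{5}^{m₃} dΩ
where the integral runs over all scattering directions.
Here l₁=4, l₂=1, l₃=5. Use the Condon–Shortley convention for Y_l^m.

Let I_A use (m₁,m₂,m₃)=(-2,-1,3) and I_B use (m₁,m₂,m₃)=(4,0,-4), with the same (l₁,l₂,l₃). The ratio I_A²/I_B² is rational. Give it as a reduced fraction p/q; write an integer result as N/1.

l's match ⇒ only the (l;m) 3-j factors differ between A and B.
A: triangle coeff Δ(4,1,5) = 1/495; Σ_t [0,0]: t=0:+1/2880 = 1/2880; (3j)²=28/495 [(4 1 5; -2 -1 3)], sign=+1
B: triangle coeff Δ(4,1,5) = 1/495; Σ_t [0,0]: t=0:+1/40320 = 1/40320; (3j)²=1/55 [(4 1 5; 4 0 -4)], sign=-1
I_A²/I_B² = (28/495)/(1/55) = 28/9

28/9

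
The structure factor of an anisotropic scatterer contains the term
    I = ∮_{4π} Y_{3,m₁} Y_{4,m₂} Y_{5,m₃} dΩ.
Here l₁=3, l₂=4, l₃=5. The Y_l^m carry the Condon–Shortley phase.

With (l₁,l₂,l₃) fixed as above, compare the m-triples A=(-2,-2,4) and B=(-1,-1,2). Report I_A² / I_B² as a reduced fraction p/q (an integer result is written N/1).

l's match ⇒ only the (l;m) 3-j factors differ between A and B.
A: triangle coeff Δ(3,4,5) = 1/180180; Σ_t [1,2]: t=1:−1/2880 t=2:+1/8640 = -1/4320; (3j)²=8/429 [(3 4 5; -2 -2 4)], sign=+1
B: triangle coeff Δ(3,4,5) = 1/180180; Σ_t [0,2]: t=0:+1/1728 t=1:−1/288 t=2:+1/960 = -1/540; (3j)²=128/6435 [(3 4 5; -1 -1 2)], sign=+1
I_A²/I_B² = (8/429)/(128/6435) = 15/16

15/16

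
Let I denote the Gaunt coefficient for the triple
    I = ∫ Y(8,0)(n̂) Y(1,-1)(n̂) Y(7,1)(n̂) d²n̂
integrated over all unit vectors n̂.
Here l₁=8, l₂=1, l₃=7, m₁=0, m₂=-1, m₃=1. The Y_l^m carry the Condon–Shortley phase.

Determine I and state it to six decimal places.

0.161907

m-sum 0 ✓  L=16 even ✓  7≤7≤9 ✓
Π(2lᵢ+1) = 17×3×15 = 765
triangle coeff Δ(8,1,7) = 1/2040
Σ_t [1,1]: t=1:−1/25401600 = -1/25401600
(3j)²=8/255 [(8 1 7; 0 0 0)], sign=+1
Σ_t [0,0]: t=0:+1/58060800 = 1/58060800
(3j)²=7/510 [(8 1 7; 0 -1 1)], sign=+1
⇒ 4πI² = 28/85
I = (+1)√(28/85/(4π)) = 0.16190663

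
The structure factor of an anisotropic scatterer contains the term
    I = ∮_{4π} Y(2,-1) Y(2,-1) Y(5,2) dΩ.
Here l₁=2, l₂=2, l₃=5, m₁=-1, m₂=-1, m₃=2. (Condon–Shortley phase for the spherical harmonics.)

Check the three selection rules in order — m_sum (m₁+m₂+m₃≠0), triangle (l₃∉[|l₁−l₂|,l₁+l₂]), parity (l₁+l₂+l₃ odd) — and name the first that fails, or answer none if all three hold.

triangle

m₁+m₂+m₃ = -1 − 1 + 2 = 0  ✓
triangle: |2−2|=0 ≤ l₃=5 ≤ 2+2=4  ✗
parity: l₁+l₂+l₃ = 9 is odd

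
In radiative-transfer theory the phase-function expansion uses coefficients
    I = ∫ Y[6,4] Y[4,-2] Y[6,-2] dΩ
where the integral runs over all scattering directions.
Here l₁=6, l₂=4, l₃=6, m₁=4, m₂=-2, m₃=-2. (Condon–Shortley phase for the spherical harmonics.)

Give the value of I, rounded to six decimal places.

0.060095

m-sum 0 ✓  L=16 even ✓  2≤6≤10 ✓
Π(2lᵢ+1) = 13×9×13 = 1521
triangle coeff Δ(6,4,6) = 1/15315300
Σ_t [0,4]: t=0:+1/829440 t=1:−1/25920 t=2:+1/9216 t=3:−1/25920 t=4:+1/829440 = 7/207360
(3j)²=28/2431 [(6 4 6; 0 0 0)], sign=+1
Σ_t [0,2]: t=0:+1/138240 t=1:−1/181440 t=2:+1/3870720 = 23/11612160
(3j)²=529/204204 [(6 4 6; 4 -2 -2)], sign=+1
⇒ 4πI² = 1587/34969
I = (+1)√(1587/34969/(4π)) = 0.06009550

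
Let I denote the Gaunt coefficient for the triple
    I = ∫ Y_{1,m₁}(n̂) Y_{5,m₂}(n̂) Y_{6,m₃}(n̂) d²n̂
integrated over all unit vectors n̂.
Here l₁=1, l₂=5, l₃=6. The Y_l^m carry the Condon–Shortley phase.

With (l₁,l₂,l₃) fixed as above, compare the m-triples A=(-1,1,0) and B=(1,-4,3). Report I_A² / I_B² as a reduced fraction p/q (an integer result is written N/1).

5/1

l's match ⇒ only the (l;m) 3-j factors differ between A and B.
A: triangle coeff Δ(1,5,6) = 1/858; Σ_t [0,0]: t=0:+1/34560 = 1/34560; (3j)²=5/286 [(1 5 6; -1 1 0)], sign=+1
B: triangle coeff Δ(1,5,6) = 1/858; Σ_t [0,0]: t=0:+1/725760 = 1/725760; (3j)²=1/286 [(1 5 6; 1 -4 3)], sign=-1
I_A²/I_B² = (5/286)/(1/286) = 5/1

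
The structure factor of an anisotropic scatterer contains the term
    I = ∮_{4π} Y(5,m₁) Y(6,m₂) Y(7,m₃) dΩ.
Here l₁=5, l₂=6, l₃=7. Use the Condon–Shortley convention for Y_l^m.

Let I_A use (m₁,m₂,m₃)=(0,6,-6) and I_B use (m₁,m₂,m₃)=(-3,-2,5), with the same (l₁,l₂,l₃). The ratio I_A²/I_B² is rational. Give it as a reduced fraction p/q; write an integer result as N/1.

Shared (l₁,l₂,l₃)=(5,6,7): N and (l;000)² cancel in I_A²/I_B².
A: Δ = 4!·6!·8!/19! = 1/174594420; Racah Σ t=4..4: t=4:+1/116121600 = 1/116121600; ⇒ 3j(5 6 7; 0 6 -6)² = 165/9044, sgn -1
B: Δ = 4!·6!·8!/19! = 1/174594420; Racah Σ t=2..4: t=2:+1/4147200 t=3:−1/3628800 t=4:+1/46448640 = -1/77414400; ⇒ 3j(5 6 7; -3 -2 5)² = 3/41990, sgn -1
I_A²/I_B² = (165/9044)/(3/41990) = 3575/14

3575/14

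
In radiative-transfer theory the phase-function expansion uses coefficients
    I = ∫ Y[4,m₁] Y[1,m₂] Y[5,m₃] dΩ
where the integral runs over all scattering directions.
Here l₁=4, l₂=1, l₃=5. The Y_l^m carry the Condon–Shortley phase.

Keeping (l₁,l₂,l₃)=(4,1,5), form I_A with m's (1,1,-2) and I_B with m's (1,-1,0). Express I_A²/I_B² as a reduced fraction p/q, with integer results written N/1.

Same 4,1,5: normalisation and zero-m 3j drop out of the ratio.
A: Δ: 0! 8! 2! / 11! → 1/495; sum: t=0:+1/1440 = 1/1440; 3j²(4 1 5; 1 1 -2) = Δ·Π!·Σ² = 7/165  (sign -1)
B: Δ: 0! 8! 2! / 11! → 1/495; sum: t=0:+1/1440 = 1/1440; 3j²(4 1 5; 1 -1 0) = Δ·Π!·Σ² = 2/99  (sign -1)
I_A²/I_B² = (7/165)/(2/99) = 21/10

21/10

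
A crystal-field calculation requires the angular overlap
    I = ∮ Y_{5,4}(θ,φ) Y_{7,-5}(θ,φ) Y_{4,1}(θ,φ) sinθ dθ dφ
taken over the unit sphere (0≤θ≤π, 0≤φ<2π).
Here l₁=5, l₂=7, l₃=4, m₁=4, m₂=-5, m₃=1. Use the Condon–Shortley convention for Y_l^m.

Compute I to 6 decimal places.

0.077064

m-sum 0 ✓  L=16 even ✓  2≤4≤12 ✓
Π(2lᵢ+1) = 11×15×9 = 1485
triangle coeff Δ(5,7,4) = 1/6126120
Σ_t [3,5]: t=3:−1/69120 t=4:+1/20736 t=5:−1/69120 = 1/51840
(3j)²=280/21879 [(5 7 4; 0 0 0)], sign=+1
Σ_t [0,1]: t=0:+1/1935360 t=1:−1/1209600 = -1/3225600
(3j)²=243/61880 [(5 7 4; 4 -5 1)], sign=+1
⇒ 4πI² = 3645/48841
I = (+1)√(3645/48841/(4π)) = 0.07706400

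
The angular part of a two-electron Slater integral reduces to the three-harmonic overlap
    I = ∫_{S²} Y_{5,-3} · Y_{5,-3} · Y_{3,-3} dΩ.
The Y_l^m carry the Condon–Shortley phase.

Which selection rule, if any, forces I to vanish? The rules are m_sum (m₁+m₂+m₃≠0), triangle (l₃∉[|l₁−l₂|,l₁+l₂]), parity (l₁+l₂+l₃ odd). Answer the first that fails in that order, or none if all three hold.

m_sum

azimuthal sum: -3 − 3 − 3 = -9  ✗
0 ≤ 3 ≤ 10 (triangle on l)
L = 5 + 5 + 3 = 13 (odd)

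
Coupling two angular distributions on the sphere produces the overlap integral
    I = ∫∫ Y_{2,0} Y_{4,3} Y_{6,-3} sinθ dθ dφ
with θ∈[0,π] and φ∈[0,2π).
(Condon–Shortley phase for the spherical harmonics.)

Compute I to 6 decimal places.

-0.165283

m-sum 0 ✓  L=12 even ✓  2≤6≤6 ✓
Π(2lᵢ+1) = 5×9×13 = 585
triangle coeff Δ(2,4,6) = 1/6435
Σ_t [0,0]: t=0:+1/2304 = 1/2304
(3j)²=5/143 [(2 4 6; 0 0 0)], sign=+1
Σ_t [0,0]: t=0:+1/20160 = 1/20160
(3j)²=12/715 [(2 4 6; 0 3 -3)], sign=-1
⇒ 4πI² = 540/1573
I = (-1)√(540/1573/(4π)) = -0.16528277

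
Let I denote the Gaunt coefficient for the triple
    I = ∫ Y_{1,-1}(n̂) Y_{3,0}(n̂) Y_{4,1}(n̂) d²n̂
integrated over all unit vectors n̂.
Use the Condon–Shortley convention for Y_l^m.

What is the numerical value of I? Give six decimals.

-0.194664

m-sum 0 ✓  L=8 even ✓  2≤4≤4 ✓
Π(2lᵢ+1) = 3×7×9 = 189
triangle coeff Δ(1,3,4) = 1/252
Σ_t [0,0]: t=0:+1/36 = 1/36
(3j)²=4/63 [(1 3 4; 0 0 0)], sign=+1
Σ_t [0,0]: t=0:+1/72 = 1/72
(3j)²=5/126 [(1 3 4; -1 0 1)], sign=-1
⇒ 4πI² = 10/21
I = (-1)√(10/21/(4π)) = -0.19466390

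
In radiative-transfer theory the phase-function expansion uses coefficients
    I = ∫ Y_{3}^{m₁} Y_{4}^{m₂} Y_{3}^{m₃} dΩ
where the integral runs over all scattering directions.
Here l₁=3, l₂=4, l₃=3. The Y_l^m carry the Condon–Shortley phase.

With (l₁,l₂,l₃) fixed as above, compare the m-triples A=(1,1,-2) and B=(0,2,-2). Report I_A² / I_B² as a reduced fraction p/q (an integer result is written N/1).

l's match ⇒ only the (l;m) 3-j factors differ between A and B.
A: triangle coeff Δ(3,4,3) = 1/34650; Σ_t [1,2]: t=1:−1/144 t=2:+1/48 = 1/72; (3j)²=16/693 [(3 4 3; 1 1 -2)], sign=-1
B: triangle coeff Δ(3,4,3) = 1/34650; Σ_t [2,3]: t=2:+1/96 t=3:−1/72 = -1/288; (3j)²=1/462 [(3 4 3; 0 2 -2)], sign=+1
I_A²/I_B² = (16/693)/(1/462) = 32/3

32/3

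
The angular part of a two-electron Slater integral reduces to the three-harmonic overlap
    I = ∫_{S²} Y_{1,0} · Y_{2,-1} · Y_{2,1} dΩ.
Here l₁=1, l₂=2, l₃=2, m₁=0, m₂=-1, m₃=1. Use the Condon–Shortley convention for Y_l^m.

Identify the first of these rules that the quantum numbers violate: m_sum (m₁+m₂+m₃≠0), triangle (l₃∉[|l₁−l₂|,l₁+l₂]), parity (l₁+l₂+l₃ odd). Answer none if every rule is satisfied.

azimuthal sum: 0 − 1 + 1 = 0  ✓
1 ≤ 2 ≤ 3 (triangle on l)  ✓
L = 1 + 2 + 2 = 5 (odd)  ✗

parity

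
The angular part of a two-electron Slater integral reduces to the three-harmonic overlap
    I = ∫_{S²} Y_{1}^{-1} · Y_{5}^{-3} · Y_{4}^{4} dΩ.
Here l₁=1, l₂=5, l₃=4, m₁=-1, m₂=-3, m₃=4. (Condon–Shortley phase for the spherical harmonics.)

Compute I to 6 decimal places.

-0.049106

Rules hold: Σm=0, L=10 even, 4≤4≤6.
N = 3·11·9 = 297
Δ = 2!·0!·8!/11! = 1/495
Racah Σ t=1..1: t=1:−1/576 = -1/576
⇒ 3j(1 5 4; 0 0 0)² = 5/99, sgn -1
Racah Σ t=2..2: t=2:+1/80640 = 1/80640
⇒ 3j(1 5 4; -1 -3 4)² = 1/495, sgn +1
4πI² = N·(3j₀)²·(3jₘ)² = 1/33
I = -1·√(0.030303/4π) = -0.04910640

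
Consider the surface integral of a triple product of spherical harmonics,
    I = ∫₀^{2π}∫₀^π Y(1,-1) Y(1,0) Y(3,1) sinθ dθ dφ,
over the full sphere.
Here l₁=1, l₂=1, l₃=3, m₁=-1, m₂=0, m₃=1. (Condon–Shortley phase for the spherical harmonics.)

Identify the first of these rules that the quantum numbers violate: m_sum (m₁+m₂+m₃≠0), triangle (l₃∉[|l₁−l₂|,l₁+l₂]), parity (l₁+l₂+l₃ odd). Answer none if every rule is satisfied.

triangle

m₁+m₂+m₃ = -1 + 0 + 1 = 0  ✓
triangle: |1−1|=0 ≤ l₃=3 ≤ 1+1=2  ✗
parity: l₁+l₂+l₃ = 5 is odd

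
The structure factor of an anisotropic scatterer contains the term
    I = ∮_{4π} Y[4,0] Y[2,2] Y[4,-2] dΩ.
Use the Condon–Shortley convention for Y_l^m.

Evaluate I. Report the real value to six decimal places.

-0.190365

m-sum 0 ✓  L=10 even ✓  2≤4≤6 ✓
Π(2lᵢ+1) = 9×5×9 = 405
triangle coeff Δ(4,2,4) = 1/13860
Σ_t [0,2]: t=0:+1/192 t=1:−1/36 t=2:+1/192 = -5/288
(3j)²=20/693 [(4 2 4; 0 0 0)], sign=-1
Σ_t [2,2]: t=2:+1/192 = 1/192
(3j)²=3/77 [(4 2 4; 0 2 -2)], sign=+1
⇒ 4πI² = 2700/5929
I = (-1)√(2700/5929/(4π)) = -0.19036462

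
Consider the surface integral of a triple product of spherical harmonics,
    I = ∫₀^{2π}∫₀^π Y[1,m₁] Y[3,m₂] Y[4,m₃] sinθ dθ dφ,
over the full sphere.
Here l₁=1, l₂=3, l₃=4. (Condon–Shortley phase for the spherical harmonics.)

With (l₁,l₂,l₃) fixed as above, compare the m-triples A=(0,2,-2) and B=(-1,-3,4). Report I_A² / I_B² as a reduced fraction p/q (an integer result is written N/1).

l's match ⇒ only the (l;m) 3-j factors differ between A and B.
A: triangle coeff Δ(1,3,4) = 1/252; Σ_t [0,0]: t=0:+1/120 = 1/120; (3j)²=1/21 [(1 3 4; 0 2 -2)], sign=+1
B: triangle coeff Δ(1,3,4) = 1/252; Σ_t [0,0]: t=0:+1/1440 = 1/1440; (3j)²=1/9 [(1 3 4; -1 -3 4)], sign=+1
I_A²/I_B² = (1/21)/(1/9) = 3/7

3/7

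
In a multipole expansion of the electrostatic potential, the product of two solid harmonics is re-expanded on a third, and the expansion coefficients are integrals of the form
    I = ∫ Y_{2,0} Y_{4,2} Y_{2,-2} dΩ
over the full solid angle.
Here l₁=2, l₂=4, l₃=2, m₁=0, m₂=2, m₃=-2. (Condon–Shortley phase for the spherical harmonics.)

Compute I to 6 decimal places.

m-sum 0 ✓  L=8 even ✓  2≤2≤6 ✓
Π(2lᵢ+1) = 5×9×5 = 225
triangle coeff Δ(2,4,2) = 1/630
Σ_t [2,2]: t=2:+1/16 = 1/16
(3j)²=2/35 [(2 4 2; 0 0 0)], sign=+1
Σ_t [2,2]: t=2:+1/96 = 1/96
(3j)²=1/42 [(2 4 2; 0 2 -2)], sign=+1
⇒ 4πI² = 15/49
I = (+1)√(15/49/(4π)) = 0.15607835

0.156078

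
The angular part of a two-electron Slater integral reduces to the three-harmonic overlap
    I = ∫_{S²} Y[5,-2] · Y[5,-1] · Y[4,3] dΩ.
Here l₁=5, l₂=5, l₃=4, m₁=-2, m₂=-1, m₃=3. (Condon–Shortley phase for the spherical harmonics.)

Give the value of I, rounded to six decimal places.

-0.048522

Rules hold: Σm=0, L=14 even, 0≤4≤10.
N = 11·11·9 = 1089
Δ = 6!·4!·4!/15! = 1/3153150
Racah Σ t=1..5: t=1:−1/69120 t=2:+1/1728 t=3:−1/576 t=4:+1/1728 t=5:−1/69120 = -7/11520
⇒ 3j(5 5 4; 0 0 0)² = 2/143, sgn -1
Racah Σ t=3..4: t=3:−1/5184 t=4:+1/6912 = -1/20736
⇒ 3j(5 5 4; -2 -1 3)² = 5/2574, sgn +1
4πI² = N·(3j₀)²·(3jₘ)² = 5/169
I = -1·√(0.0295858/4π) = -0.04852178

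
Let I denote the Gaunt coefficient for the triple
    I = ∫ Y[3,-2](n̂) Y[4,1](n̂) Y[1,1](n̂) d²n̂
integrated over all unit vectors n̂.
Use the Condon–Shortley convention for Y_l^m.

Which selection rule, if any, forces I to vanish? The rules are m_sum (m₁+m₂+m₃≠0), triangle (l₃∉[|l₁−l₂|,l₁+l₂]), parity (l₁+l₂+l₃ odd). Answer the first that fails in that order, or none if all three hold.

m₁+m₂+m₃ = -2 + 1 + 1 = 0  ✓
triangle: |3−4|=1 ≤ l₃=1 ≤ 3+4=7  ✓
parity: l₁+l₂+l₃ = 8 is even  ✓

none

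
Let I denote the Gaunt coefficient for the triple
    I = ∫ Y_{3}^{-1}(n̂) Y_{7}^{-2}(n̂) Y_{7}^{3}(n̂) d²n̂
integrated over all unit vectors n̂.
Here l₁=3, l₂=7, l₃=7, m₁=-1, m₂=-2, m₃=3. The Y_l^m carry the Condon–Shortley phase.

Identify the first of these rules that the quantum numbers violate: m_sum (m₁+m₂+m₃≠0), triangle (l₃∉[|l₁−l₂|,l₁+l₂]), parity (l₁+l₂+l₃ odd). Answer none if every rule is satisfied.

parity

azimuthal sum: -1 − 2 + 3 = 0  ✓
4 ≤ 7 ≤ 10 (triangle on l)  ✓
L = 3 + 7 + 7 = 17 (odd)  ✗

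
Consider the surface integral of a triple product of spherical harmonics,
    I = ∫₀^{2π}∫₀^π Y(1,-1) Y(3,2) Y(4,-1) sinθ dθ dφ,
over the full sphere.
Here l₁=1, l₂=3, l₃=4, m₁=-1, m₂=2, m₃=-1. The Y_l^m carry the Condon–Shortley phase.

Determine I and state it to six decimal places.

-0.106622

Checks pass: Σm=0; 8 even; l₃=4∈[2,4].
(2·1+1)(2·3+1)(2·4+1) = 189
Δ: 0! 2! 6! / 9! → 1/252
sum: t=0:+1/36 = 1/36
3j²(1 3 4; 0 0 0) = Δ·Π!·Σ² = 4/63  (sign +1)
sum: t=0:+1/240 = 1/240
3j²(1 3 4; -1 2 -1) = Δ·Π!·Σ² = 1/84  (sign -1)
combine: 4πI² = 189·4/63·1/84 = 1/7
take √, sign -1: I = -0.10662181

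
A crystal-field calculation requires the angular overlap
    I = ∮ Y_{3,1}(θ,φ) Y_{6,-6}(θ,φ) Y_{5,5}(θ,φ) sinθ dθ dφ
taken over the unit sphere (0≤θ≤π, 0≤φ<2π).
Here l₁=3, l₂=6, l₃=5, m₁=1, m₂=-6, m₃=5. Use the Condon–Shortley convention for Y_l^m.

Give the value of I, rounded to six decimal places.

m-sum 0 ✓  L=14 even ✓  3≤5≤9 ✓
Π(2lᵢ+1) = 7×13×11 = 1001
triangle coeff Δ(3,6,5) = 1/675675
Σ_t [1,3]: t=1:−1/8640 t=2:+1/2304 t=3:−1/8640 = 7/34560
(3j)²=7/429 [(3 6 5; 0 0 0)], sign=-1
Σ_t [0,0]: t=0:+1/1935360 = 1/1935360
(3j)²=3/91 [(3 6 5; 1 -6 5)], sign=+1
⇒ 4πI² = 7/13
I = (-1)√(7/13/(4π)) = -0.20700098

-0.207001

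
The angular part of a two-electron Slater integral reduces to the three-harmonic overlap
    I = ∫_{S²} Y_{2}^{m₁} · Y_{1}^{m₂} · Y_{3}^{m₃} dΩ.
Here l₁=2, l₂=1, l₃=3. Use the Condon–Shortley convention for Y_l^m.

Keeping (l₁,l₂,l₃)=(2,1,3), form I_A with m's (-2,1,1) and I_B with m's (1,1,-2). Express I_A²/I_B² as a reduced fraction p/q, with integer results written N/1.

l's match ⇒ only the (l;m) 3-j factors differ between A and B.
A: triangle coeff Δ(2,1,3) = 1/105; Σ_t [0,0]: t=0:+1/48 = 1/48; (3j)²=1/105 [(2 1 3; -2 1 1)], sign=+1
B: triangle coeff Δ(2,1,3) = 1/105; Σ_t [0,0]: t=0:+1/12 = 1/12; (3j)²=2/21 [(2 1 3; 1 1 -2)], sign=-1
I_A²/I_B² = (1/105)/(2/21) = 1/10

1/10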